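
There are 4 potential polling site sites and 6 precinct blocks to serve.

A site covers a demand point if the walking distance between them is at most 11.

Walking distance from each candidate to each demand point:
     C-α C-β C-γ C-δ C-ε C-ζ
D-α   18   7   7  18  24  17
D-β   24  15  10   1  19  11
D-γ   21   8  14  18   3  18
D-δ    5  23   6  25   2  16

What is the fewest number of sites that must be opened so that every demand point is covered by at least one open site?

3

Coverage sets (demand points within 11 of each site):
  D-α: {C-β, C-γ}
  D-β: {C-γ, C-δ, C-ζ}
  D-γ: {C-β, C-ε}
  D-δ: {C-α, C-γ, C-ε}
No 2 sites suffice: every size-2 union leaves at least one demand point uncovered.
But {D-α, D-β, D-δ} covers everything, so the minimum is 3.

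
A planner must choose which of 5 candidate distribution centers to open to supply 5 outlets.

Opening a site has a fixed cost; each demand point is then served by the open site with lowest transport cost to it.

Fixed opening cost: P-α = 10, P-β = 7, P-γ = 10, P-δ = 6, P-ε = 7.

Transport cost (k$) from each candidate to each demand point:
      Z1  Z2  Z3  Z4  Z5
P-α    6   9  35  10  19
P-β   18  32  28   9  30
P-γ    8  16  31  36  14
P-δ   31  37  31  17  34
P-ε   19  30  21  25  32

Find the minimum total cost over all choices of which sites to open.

Open {P-α, P-ε}: assign each demand point to its cheapest open site.
  Z1→P-α 6, Z2→P-α 9, Z3→P-ε 21, Z4→P-α 10, Z5→P-α 19
  transport cost 65, fixed 17 → total 82.
Compare {P-α, P-γ, P-ε}: transport cost 60 + fixed 27 = 87.
Compare {P-α, P-β}: transport cost 71 + fixed 17 = 88.
Compare {P-α, P-β, P-ε}: transport cost 64 + fixed 24 = 88.
All other subsets cost ≥ 87. Minimum total cost: 82.

82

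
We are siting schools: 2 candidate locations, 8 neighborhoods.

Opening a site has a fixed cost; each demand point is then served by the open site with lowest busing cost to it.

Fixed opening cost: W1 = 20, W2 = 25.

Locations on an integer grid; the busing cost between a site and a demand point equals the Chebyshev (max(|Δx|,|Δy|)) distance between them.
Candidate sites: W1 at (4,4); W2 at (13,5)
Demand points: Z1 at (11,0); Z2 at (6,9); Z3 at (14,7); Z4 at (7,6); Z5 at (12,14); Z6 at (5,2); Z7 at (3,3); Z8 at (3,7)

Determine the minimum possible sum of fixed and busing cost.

Open {W1}: assign each demand point to its cheapest open site.
  Z1→W1 7, Z2→W1 5, Z3→W1 10, Z4→W1 3, Z5→W1 10, Z6→W1 2, Z7→W1 1, Z8→W1 3
  busing cost 41, fixed 20 → total 61.
Compare {W1, W2}: busing cost 30 + fixed 45 = 75.
Compare {W2}: busing cost 57 + fixed 25 = 82.

61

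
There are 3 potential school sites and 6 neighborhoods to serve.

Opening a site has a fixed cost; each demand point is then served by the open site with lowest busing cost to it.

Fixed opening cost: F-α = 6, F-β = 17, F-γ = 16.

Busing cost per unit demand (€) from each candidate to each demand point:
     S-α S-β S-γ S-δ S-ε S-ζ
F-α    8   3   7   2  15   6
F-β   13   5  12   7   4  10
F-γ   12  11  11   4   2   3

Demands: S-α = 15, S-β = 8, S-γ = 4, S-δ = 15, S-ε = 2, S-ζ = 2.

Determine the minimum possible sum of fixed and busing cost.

234

Open {F-α, F-γ}: assign each demand point to its cheapest open site.
  S-α→F-α 15×8=120, S-β→F-α 8×3=24, S-γ→F-α 4×7=28, S-δ→F-α 15×2=30, S-ε→F-γ 2×2=4, S-ζ→F-γ 2×3=6
  busing cost 212, fixed 22 → total 234.
Compare {F-α, F-β}: busing cost 222 + fixed 23 = 245.
Compare {F-α}: busing cost 244 + fixed 6 = 250.
Compare {F-α, F-β, F-γ}: busing cost 212 + fixed 39 = 251.
All other subsets cost ≥ 245. Minimum total cost: 234.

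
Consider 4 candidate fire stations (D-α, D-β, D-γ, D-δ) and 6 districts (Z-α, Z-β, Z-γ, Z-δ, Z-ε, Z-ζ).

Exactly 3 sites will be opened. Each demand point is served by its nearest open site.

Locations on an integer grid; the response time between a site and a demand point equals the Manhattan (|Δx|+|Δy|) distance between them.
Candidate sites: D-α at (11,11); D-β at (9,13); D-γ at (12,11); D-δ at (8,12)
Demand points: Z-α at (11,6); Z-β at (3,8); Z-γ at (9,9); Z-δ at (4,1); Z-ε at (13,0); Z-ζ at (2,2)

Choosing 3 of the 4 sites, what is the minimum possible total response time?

61

Open {D-α, D-γ, D-δ}.
  Z-α→D-α 5, Z-β→D-δ 9, Z-γ→D-α 4, Z-δ→D-δ 15, Z-ε→D-γ 12, Z-ζ→D-δ 16  ⇒ total 61.
Compare {D-α, D-β, D-δ}: total 62.
Compare {D-β, D-γ, D-δ}: total 62.
No size-3 selection does better; minimum is 61.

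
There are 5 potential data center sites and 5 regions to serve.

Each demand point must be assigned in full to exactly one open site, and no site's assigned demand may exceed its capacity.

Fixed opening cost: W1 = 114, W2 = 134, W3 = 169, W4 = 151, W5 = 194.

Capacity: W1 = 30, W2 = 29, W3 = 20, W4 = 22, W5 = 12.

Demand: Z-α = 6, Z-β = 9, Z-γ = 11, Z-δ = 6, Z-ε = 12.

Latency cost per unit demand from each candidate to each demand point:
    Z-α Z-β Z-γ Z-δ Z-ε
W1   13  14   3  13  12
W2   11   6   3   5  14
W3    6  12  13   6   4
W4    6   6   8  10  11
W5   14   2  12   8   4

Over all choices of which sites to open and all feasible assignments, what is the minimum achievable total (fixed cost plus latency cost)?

504

Open {W2, W3}; cheapest assignment that respects the capacities:
  W2 (cap 29, load 26): Z-β, Z-γ, Z-δ — cost 9×6 + 11×3 + 6×5 = 117
  W3 (cap 20, load 18): Z-α, Z-ε — cost 6×6 + 12×4 = 84
  Shipping 201, fixed 303 → total 504.
  Any other capacity-feasible assignment to {W2, W3} ships for at least 201.
Compare {W2, W4}: its best feasible assignment gives total 570.
Compare {W1, W2}: its best feasible assignment gives total 575.
Every other set of open sites that can feasibly serve all demand totals ≥ 570 even under its best assignment. Minimum: 504.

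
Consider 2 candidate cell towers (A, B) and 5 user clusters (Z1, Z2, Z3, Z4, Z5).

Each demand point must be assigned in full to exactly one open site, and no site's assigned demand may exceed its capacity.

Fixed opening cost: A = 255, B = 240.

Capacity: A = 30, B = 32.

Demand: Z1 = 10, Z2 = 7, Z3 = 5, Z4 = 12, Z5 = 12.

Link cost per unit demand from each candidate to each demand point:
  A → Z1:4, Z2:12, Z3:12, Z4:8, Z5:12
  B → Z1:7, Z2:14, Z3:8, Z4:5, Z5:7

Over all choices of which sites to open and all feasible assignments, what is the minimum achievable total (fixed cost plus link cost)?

803

Open {A, B}; cheapest assignment that respects the capacities:
  A (cap 30, load 17): Z1, Z2 — cost 10×4 + 7×12 = 124
  B (cap 32, load 29): Z3, Z4, Z5 — cost 5×8 + 12×5 + 12×7 = 184
  Shipping 308, fixed 495 → total 803.
  Any other capacity-feasible assignment to {A, B} ships for at least 308.
Total demand is 46 and no other set of sites has combined capacity ≥ 46, so {A, B} is the only feasible choice of open sites. Minimum: 803.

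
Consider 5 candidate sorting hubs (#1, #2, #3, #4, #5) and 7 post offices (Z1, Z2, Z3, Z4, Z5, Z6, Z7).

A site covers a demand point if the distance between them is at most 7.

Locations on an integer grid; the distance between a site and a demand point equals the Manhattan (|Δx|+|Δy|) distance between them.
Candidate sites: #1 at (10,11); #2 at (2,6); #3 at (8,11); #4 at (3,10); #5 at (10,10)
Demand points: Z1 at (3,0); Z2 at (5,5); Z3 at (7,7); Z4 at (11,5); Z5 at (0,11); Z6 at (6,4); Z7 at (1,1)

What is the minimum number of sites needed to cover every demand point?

Coverage sets (demand points within 7 of each site):
  #1: {Z3, Z4}
  #2: {Z1, Z2, Z3, Z5, Z6, Z7}
  #3: {Z3}
  #4: {Z2, Z3, Z5}
  #5: {Z3, Z4}
No single site covers all 7 demand points.
But {#1, #2} covers everything, so the minimum is 2.

2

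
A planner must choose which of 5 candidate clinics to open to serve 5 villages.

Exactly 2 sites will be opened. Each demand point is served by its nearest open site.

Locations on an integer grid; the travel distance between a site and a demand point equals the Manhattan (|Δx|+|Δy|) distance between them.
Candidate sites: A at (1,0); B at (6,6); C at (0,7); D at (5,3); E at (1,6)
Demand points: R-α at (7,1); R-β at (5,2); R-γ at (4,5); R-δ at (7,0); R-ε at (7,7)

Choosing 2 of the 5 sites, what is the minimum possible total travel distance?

Open {B, D}.
  R-α→D 4, R-β→D 1, R-γ→B 3, R-δ→D 5, R-ε→B 2  ⇒ total 15.
Compare {A, D}: total 19.
Compare {C, D}: total 19.
No size-2 selection does better; minimum is 15.

15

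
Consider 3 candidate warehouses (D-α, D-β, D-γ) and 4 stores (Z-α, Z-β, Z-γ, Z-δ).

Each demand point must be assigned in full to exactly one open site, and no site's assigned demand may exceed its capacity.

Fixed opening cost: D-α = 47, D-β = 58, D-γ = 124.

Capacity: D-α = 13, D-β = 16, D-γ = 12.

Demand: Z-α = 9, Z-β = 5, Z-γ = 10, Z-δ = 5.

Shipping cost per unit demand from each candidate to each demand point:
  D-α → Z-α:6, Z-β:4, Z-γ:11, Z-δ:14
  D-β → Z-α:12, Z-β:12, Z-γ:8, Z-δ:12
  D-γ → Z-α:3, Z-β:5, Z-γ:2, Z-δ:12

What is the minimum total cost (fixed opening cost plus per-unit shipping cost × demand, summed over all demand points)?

Open {D-α, D-β, D-γ}; cheapest assignment that respects the capacities:
  D-α (cap 13, load 5): Z-β — cost 5×4 = 20
  D-β (cap 16, load 15): Z-γ, Z-δ — cost 10×8 + 5×12 = 140
  D-γ (cap 12, load 9): Z-α — cost 9×3 = 27
  Shipping 187, fixed 229 → total 416.
  Any other capacity-feasible assignment to {D-α, D-β, D-γ} ships for at least 187.
Total demand is 29; every other set of sites either has combined capacity below 29 or cannot fit the demands without splitting one across sites, so {D-α, D-β, D-γ} is the only feasible choice of open sites. Minimum: 416.

416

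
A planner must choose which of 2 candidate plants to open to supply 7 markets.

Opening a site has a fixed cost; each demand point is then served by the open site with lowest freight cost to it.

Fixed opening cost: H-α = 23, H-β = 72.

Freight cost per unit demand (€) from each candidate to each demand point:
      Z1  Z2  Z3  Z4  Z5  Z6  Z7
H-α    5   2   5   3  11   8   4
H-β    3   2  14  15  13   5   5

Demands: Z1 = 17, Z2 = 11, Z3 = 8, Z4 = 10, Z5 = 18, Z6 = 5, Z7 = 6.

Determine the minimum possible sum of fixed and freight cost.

462

Open {H-α}: assign each demand point to its cheapest open site.
  Z1→H-α 17×5=85, Z2→H-α 11×2=22, Z3→H-α 8×5=40, Z4→H-α 10×3=30, Z5→H-α 18×11=198, Z6→H-α 5×8=40, Z7→H-α 6×4=24
  freight cost 439, fixed 23 → total 462.
Compare {H-α, H-β}: freight cost 390 + fixed 95 = 485.
Compare {H-β}: freight cost 624 + fixed 72 = 696.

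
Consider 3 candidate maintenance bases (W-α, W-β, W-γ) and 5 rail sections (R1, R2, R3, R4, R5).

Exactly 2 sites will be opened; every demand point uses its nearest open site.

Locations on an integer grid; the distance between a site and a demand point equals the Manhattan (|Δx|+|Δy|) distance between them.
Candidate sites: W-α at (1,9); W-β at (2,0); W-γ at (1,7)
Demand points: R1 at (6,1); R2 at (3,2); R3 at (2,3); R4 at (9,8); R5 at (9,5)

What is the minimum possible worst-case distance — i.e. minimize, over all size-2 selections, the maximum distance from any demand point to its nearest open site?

10

Open {W-β, W-γ}.
  Farthest demand point is R5 at distance 10 (to W-γ); all others are ≤ 10.
With {W-α, W-γ} the worst case is 11.
With {W-α, W-β} the worst case is 12.
No size-2 selection achieves below 10.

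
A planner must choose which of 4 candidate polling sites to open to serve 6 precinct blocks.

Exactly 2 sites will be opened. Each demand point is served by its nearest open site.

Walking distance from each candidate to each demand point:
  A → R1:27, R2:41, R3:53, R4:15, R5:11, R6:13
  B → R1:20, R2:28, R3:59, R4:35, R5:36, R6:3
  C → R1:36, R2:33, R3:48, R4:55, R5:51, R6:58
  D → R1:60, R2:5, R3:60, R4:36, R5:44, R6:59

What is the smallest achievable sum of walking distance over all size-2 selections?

Open {A, D}.
  R1→A 27, R2→D 5, R3→A 53, R4→A 15, R5→A 11, R6→A 13  ⇒ total 124.
Compare {A, B}: total 130.
Compare {A, C}: total 147.
No size-2 selection does better; minimum is 124.

124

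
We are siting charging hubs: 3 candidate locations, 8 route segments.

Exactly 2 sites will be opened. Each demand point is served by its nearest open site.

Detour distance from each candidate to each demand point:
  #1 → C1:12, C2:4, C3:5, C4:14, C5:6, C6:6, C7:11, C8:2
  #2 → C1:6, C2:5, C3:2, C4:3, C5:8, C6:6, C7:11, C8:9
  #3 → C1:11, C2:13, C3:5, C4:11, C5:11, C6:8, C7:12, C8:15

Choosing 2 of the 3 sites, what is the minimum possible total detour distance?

Open {#1, #2}.
  C1→#2 6, C2→#1 4, C3→#2 2, C4→#2 3, C5→#1 6, C6→#1 6, C7→#1 11, C8→#1 2  ⇒ total 40.
Compare {#2, #3}: total 50.
Compare {#1, #3}: total 56.

40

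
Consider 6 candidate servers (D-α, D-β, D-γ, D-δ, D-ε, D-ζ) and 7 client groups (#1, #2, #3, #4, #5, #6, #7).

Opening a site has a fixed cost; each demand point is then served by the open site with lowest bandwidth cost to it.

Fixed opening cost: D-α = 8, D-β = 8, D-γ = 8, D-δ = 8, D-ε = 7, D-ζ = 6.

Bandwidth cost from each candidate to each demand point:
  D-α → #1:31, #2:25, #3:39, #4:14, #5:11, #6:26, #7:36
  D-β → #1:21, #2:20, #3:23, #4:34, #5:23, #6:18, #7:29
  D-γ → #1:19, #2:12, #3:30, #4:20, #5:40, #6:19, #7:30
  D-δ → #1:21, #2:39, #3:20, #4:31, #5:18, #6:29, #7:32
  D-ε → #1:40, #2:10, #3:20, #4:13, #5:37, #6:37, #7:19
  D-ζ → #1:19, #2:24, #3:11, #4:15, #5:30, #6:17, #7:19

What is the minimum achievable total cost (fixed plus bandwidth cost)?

121

Open {D-α, D-ε, D-ζ}: assign each demand point to its cheapest open site.
  #1→D-ζ 19, #2→D-ε 10, #3→D-ζ 11, #4→D-ε 13, #5→D-α 11, #6→D-ζ 17, #7→D-ε 19
  bandwidth cost 100, fixed 21 → total 121.
Compare {D-α, D-γ, D-ζ}: bandwidth cost 103 + fixed 22 = 125.
Compare {D-δ, D-ε, D-ζ}: bandwidth cost 107 + fixed 21 = 128.
Compare {D-α, D-ζ}: bandwidth cost 115 + fixed 14 = 129.
All other subsets cost ≥ 125. Minimum total cost: 121.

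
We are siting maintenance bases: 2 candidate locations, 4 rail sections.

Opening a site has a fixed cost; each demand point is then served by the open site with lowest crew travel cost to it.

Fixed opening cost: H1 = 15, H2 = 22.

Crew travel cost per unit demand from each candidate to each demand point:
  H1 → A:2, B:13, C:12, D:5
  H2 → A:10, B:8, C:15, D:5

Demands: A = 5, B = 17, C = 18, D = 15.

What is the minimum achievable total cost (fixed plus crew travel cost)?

474

Open {H1, H2}: assign each demand point to its cheapest open site.
  A→H1 5×2=10, B→H2 17×8=136, C→H1 18×12=216, D→H1 15×5=75
  crew travel cost 437, fixed 37 → total 474.
Compare {H1}: crew travel cost 522 + fixed 15 = 537.
Compare {H2}: crew travel cost 531 + fixed 22 = 553.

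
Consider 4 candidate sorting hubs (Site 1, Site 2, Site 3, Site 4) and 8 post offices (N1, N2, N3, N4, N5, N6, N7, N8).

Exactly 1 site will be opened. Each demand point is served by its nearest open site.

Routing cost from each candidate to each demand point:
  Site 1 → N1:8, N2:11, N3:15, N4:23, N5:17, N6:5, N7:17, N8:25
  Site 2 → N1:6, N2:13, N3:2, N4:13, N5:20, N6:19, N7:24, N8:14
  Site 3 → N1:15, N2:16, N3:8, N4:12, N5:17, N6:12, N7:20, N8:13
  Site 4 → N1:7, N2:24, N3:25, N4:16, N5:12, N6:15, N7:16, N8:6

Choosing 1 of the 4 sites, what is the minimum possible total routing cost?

111

Open {Site 2}.
  N1→Site 2 6, N2→Site 2 13, N3→Site 2 2, N4→Site 2 13, N5→Site 2 20, N6→Site 2 19, N7→Site 2 24, N8→Site 2 14  ⇒ total 111.
Compare {Site 3}: total 113.
Compare {Site 1}: total 121.
No size-1 selection does better; minimum is 111.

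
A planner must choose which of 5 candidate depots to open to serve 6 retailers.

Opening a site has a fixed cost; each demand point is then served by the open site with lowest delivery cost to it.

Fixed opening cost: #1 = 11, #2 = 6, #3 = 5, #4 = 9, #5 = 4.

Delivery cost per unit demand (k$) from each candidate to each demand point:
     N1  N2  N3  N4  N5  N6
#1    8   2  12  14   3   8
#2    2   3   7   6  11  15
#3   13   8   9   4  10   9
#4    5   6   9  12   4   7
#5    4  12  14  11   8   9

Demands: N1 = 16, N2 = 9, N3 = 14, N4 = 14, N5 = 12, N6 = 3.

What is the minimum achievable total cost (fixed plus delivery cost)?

Open {#1, #2, #3}: assign each demand point to its cheapest open site.
  N1→#2 16×2=32, N2→#1 9×2=18, N3→#2 14×7=98, N4→#3 14×4=56, N5→#1 12×3=36, N6→#1 3×8=24
  delivery cost 264, fixed 22 → total 286.
Compare {#1, #2, #3, #5}: delivery cost 264 + fixed 26 = 290.
Compare {#1, #2, #3, #4}: delivery cost 261 + fixed 31 = 292.
Compare {#1, #2, #3, #4, #5}: delivery cost 261 + fixed 35 = 296.
All other subsets cost ≥ 290. Minimum total cost: 286.

286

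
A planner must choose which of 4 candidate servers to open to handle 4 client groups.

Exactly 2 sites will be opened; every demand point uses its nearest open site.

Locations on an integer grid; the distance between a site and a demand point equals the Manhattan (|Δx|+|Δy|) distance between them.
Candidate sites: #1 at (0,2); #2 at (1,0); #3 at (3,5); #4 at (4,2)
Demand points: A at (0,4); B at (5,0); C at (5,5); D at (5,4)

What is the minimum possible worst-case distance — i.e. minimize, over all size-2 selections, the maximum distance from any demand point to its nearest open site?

Open {#1, #4}.
  Farthest demand point is C at distance 4 (to #4); all others are ≤ 4.
With {#2, #3} the worst case is 4.
With {#3, #4} the worst case is 4.
No size-2 selection achieves below 4.

4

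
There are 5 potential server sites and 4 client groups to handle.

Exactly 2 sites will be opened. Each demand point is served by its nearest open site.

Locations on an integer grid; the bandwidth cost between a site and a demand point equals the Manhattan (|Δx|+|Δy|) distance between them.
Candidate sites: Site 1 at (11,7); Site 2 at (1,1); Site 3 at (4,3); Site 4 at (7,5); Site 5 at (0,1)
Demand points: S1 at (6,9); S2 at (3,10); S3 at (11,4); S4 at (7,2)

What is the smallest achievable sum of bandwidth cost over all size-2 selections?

Open {Site 1, Site 4}.
  S1→Site 4 5, S2→Site 4 9, S3→Site 1 3, S4→Site 4 3  ⇒ total 20.
Compare {Site 3, Site 4}: total 21.
Compare {Site 1, Site 3}: total 22.
No size-2 selection does better; minimum is 20.

20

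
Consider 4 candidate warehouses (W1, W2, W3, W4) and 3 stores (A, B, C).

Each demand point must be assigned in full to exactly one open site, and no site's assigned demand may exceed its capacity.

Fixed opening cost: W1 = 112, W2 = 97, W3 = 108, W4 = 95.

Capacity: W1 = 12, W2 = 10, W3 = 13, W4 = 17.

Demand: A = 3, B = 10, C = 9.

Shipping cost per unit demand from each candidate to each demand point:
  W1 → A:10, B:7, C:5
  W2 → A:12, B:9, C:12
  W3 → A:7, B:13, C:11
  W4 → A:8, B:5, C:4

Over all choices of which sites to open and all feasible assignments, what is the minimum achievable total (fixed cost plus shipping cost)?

326

Open {W1, W4}; cheapest assignment that respects the capacities:
  W1 (cap 12, load 9): C — cost 9×5 = 45
  W4 (cap 17, load 13): A, B — cost 3×8 + 10×5 = 74
  Shipping 119, fixed 207 → total 326.
  Any other capacity-feasible assignment to {W1, W4} ships for at least 119.
Compare {W2, W4}: its best feasible assignment gives total 342.
Compare {W3, W4}: its best feasible assignment gives total 373.
Every other set of open sites that can feasibly serve all demand totals ≥ 342 even under its best assignment. Minimum: 326.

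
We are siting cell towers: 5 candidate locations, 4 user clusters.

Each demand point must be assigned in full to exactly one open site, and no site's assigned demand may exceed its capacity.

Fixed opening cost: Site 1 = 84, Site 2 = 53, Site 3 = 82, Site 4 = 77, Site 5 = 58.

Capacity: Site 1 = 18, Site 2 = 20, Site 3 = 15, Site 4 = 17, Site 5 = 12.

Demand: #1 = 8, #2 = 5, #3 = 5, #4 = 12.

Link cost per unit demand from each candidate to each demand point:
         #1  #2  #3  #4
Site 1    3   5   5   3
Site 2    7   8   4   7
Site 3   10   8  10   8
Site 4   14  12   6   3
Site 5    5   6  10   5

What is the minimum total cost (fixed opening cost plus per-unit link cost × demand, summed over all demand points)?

Open {Site 1, Site 4}; cheapest assignment that respects the capacities:
  Site 1 (cap 18, load 18): #1, #2, #3 — cost 8×3 + 5×5 + 5×5 = 74
  Site 4 (cap 17, load 12): #4 — cost 12×3 = 36
  Shipping 110, fixed 161 → total 271.
  Any other capacity-feasible assignment to {Site 1, Site 4} ships for at least 110.
Compare {Site 1, Site 2}: its best feasible assignment gives total 274.
Compare {Site 1, Site 5}: its best feasible assignment gives total 276.
Every other set of open sites that can feasibly serve all demand totals ≥ 274 even under its best assignment. Minimum: 271.

271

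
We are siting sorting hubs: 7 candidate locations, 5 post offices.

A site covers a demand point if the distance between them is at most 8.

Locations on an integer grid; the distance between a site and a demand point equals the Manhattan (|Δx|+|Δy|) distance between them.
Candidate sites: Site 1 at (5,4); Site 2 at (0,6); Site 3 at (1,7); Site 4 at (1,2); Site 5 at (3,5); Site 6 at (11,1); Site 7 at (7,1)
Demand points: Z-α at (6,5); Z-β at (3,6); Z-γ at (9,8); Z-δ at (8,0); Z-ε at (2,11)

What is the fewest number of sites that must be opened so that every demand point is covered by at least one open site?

Coverage sets (demand points within 8 of each site):
  Site 1: {Z-α, Z-β, Z-γ, Z-δ}
  Site 2: {Z-α, Z-β, Z-ε}
  Site 3: {Z-α, Z-β, Z-ε}
  Site 4: {Z-α, Z-β}
  Site 5: {Z-α, Z-β, Z-ε}
  Site 6: {Z-δ}
  Site 7: {Z-α, Z-δ}
No single site covers all 5 demand points.
But {Site 1, Site 2} covers everything, so the minimum is 2.

2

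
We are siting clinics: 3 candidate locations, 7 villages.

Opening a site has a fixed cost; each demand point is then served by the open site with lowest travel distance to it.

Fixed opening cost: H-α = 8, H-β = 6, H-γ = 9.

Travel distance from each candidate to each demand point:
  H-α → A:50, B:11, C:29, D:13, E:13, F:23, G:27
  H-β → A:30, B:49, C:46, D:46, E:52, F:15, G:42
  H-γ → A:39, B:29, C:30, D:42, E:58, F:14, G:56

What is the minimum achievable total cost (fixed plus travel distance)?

Open {H-α, H-β}: assign each demand point to its cheapest open site.
  A→H-β 30, B→H-α 11, C→H-α 29, D→H-α 13, E→H-α 13, F→H-β 15, G→H-α 27
  travel distance 138, fixed 14 → total 152.
Compare {H-α, H-β, H-γ}: travel distance 137 + fixed 23 = 160.
Compare {H-α, H-γ}: travel distance 146 + fixed 17 = 163.
Compare {H-α}: travel distance 166 + fixed 8 = 174.
All other subsets cost ≥ 160. Minimum total cost: 152.

152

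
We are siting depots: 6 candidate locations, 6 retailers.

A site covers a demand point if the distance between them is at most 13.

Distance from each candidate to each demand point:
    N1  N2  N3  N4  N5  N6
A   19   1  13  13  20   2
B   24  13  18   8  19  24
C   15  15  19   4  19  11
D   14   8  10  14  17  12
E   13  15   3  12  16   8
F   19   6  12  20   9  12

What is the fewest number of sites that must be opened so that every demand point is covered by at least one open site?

2

Coverage sets (demand points within 13 of each site):
  A: {N2, N3, N4, N6}
  B: {N2, N4}
  C: {N4, N6}
  D: {N2, N3, N6}
  E: {N1, N3, N4, N6}
  F: {N2, N3, N5, N6}
No single site covers all 6 demand points.
But {E, F} covers everything, so the minimum is 2.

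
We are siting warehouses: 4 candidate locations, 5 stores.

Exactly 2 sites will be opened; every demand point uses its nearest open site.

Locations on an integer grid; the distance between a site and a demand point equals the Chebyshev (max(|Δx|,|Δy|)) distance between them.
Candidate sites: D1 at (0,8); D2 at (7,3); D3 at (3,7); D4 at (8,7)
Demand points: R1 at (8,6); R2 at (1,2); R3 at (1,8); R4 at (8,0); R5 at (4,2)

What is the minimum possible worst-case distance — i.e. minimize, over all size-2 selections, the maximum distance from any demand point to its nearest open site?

Open {D2, D3}.
  Farthest demand point is R2 at distance 5 (to D3); all others are ≤ 5.
With {D1, D2} the worst case is 6.
With {D2, D4} the worst case is 6.
No size-2 selection achieves below 5.

5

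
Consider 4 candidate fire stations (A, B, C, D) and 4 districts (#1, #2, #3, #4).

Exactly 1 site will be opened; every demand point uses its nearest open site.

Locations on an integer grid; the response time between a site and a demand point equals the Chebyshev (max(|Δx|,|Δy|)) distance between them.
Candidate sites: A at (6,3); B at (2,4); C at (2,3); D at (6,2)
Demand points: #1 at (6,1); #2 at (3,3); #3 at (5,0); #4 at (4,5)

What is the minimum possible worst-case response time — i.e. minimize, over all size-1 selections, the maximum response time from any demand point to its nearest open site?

3

Open {A}.
  Farthest demand point is #2 at response time 3 (to A); all others are ≤ 3.
With {D} the worst case is 3.
With {B} the worst case is 4.
No size-1 selection achieves below 3.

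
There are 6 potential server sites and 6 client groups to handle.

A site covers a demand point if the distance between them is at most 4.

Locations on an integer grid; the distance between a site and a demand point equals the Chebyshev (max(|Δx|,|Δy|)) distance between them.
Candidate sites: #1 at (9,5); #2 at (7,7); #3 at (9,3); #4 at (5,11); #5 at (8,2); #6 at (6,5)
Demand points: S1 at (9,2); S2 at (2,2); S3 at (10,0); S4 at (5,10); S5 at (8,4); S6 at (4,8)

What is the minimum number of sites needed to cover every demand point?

3

Coverage sets (demand points within 4 of each site):
  #1: {S1, S5}
  #2: {S4, S5, S6}
  #3: {S1, S3, S5}
  #4: {S4, S6}
  #5: {S1, S3, S5}
  #6: {S1, S2, S5, S6}
No 2 sites suffice: every size-2 union leaves at least one demand point uncovered.
But {#2, #3, #6} covers everything, so the minimum is 3.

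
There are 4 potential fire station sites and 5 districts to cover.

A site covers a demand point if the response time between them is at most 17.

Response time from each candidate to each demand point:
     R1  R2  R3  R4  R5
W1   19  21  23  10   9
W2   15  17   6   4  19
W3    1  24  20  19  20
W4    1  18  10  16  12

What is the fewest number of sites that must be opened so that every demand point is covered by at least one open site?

Coverage sets (demand points within 17 of each site):
  W1: {R4, R5}
  W2: {R1, R2, R3, R4}
  W3: {R1}
  W4: {R1, R3, R4, R5}
No single site covers all 5 demand points.
But {W1, W2} covers everything, so the minimum is 2.

2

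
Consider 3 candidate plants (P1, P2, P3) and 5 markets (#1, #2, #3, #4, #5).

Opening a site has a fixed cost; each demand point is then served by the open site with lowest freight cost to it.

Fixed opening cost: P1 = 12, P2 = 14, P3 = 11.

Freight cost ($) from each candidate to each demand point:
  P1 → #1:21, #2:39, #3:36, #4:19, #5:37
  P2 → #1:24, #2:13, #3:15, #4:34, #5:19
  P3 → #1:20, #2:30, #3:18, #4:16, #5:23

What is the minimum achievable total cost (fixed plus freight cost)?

Open {P2, P3}: assign each demand point to its cheapest open site.
  #1→P3 20, #2→P2 13, #3→P2 15, #4→P3 16, #5→P2 19
  freight cost 83, fixed 25 → total 108.
Compare {P1, P2}: freight cost 87 + fixed 26 = 113.
Compare {P3}: freight cost 107 + fixed 11 = 118.
Compare {P2}: freight cost 105 + fixed 14 = 119.
All other subsets cost ≥ 113. Minimum total cost: 108.

108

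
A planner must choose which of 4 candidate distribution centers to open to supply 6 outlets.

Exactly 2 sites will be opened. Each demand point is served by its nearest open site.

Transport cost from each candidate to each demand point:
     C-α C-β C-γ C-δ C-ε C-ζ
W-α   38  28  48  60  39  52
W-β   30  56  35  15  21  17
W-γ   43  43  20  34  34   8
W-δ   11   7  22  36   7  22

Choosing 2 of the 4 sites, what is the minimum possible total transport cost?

Open {W-β, W-δ}.
  C-α→W-δ 11, C-β→W-δ 7, C-γ→W-δ 22, C-δ→W-β 15, C-ε→W-δ 7, C-ζ→W-β 17  ⇒ total 79.
Compare {W-γ, W-δ}: total 87.
Compare {W-α, W-δ}: total 105.
No size-2 selection does better; minimum is 79.

79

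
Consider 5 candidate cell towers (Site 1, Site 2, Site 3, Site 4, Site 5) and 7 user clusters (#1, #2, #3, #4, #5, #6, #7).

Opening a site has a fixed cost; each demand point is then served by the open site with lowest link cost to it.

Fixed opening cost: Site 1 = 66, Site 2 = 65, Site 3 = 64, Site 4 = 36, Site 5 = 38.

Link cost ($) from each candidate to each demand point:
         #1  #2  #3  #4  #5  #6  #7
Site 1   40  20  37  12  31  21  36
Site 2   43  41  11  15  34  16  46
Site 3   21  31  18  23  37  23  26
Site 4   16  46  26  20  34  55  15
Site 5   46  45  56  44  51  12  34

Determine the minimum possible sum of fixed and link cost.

Open {Site 4, Site 5}: assign each demand point to its cheapest open site.
  #1→Site 4 16, #2→Site 5 45, #3→Site 4 26, #4→Site 4 20, #5→Site 4 34, #6→Site 5 12, #7→Site 4 15
  link cost 168, fixed 74 → total 242.
Compare {Site 3}: link cost 179 + fixed 64 = 243.
Compare {Site 1, Site 4}: link cost 141 + fixed 102 = 243.
Compare {Site 4}: link cost 212 + fixed 36 = 248.
All other subsets cost ≥ 243. Minimum total cost: 242.

242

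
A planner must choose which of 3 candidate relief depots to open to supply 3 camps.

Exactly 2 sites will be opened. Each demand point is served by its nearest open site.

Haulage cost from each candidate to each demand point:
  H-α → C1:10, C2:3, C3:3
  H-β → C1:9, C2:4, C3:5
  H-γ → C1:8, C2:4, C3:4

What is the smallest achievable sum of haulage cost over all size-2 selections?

14

Open {H-α, H-γ}.
  C1→H-γ 8, C2→H-α 3, C3→H-α 3  ⇒ total 14.
Compare {H-α, H-β}: total 15.
Compare {H-β, H-γ}: total 16.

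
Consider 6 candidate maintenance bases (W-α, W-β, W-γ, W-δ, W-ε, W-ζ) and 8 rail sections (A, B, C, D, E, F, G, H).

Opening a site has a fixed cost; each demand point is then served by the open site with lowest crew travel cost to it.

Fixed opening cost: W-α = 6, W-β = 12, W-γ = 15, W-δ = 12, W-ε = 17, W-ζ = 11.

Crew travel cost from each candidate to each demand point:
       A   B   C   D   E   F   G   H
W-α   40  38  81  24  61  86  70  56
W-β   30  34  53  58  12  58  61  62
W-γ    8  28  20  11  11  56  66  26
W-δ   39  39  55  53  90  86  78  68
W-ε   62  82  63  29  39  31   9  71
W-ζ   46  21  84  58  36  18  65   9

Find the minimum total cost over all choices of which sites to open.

Open {W-γ, W-ε, W-ζ}: assign each demand point to its cheapest open site.
  A→W-γ 8, B→W-ζ 21, C→W-γ 20, D→W-γ 11, E→W-γ 11, F→W-ζ 18, G→W-ε 9, H→W-ζ 9
  crew travel cost 107, fixed 43 → total 150.
Compare {W-α, W-γ, W-ε, W-ζ}: crew travel cost 107 + fixed 49 = 156.
Compare {W-β, W-γ, W-ε, W-ζ}: crew travel cost 107 + fixed 55 = 162.
Compare {W-γ, W-δ, W-ε, W-ζ}: crew travel cost 107 + fixed 55 = 162.
All other subsets cost ≥ 156. Minimum total cost: 150.

150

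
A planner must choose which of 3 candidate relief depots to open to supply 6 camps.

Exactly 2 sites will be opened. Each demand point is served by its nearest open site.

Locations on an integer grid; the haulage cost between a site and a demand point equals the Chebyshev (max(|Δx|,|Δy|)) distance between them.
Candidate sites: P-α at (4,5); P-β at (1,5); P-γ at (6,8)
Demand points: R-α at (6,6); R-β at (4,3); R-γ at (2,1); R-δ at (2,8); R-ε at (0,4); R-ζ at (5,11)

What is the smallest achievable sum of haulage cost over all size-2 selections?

16

Open {P-β, P-γ}.
  R-α→P-γ 2, R-β→P-β 3, R-γ→P-β 4, R-δ→P-β 3, R-ε→P-β 1, R-ζ→P-γ 3  ⇒ total 16.
Compare {P-α, P-β}: total 18.
Compare {P-α, P-γ}: total 18.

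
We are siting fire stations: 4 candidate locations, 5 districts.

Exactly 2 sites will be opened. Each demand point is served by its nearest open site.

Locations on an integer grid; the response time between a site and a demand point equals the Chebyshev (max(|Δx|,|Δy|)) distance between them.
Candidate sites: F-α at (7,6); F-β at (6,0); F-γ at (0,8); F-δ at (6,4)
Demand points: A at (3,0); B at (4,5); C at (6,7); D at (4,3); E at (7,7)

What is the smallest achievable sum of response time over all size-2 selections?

10

Open {F-α, F-δ}.
  A→F-δ 4, B→F-δ 2, C→F-α 1, D→F-δ 2, E→F-α 1  ⇒ total 10.
Compare {F-α, F-β}: total 11.
Compare {F-β, F-δ}: total 13.
No size-2 selection does better; minimum is 10.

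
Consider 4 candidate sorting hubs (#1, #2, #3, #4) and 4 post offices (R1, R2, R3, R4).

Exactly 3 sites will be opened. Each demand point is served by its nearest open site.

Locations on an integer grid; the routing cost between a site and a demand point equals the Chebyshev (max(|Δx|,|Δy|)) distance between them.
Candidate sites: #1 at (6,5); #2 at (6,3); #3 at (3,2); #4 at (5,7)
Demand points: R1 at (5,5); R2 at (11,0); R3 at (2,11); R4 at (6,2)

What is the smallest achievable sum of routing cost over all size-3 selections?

Open {#1, #2, #4}.
  R1→#1 1, R2→#1 5, R3→#4 4, R4→#2 1  ⇒ total 11.
Compare {#2, #3, #4}: total 12.
Compare {#1, #2, #3}: total 13.
No size-3 selection does better; minimum is 11.

11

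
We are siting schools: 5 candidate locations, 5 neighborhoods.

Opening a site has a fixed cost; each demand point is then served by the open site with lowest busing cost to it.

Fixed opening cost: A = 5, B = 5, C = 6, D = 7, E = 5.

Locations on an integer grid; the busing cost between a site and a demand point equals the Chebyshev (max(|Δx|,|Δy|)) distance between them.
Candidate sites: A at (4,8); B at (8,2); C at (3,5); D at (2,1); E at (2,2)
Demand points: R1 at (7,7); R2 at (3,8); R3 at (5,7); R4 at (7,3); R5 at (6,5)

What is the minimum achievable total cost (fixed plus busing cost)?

Open {A}: assign each demand point to its cheapest open site.
  R1→A 3, R2→A 1, R3→A 1, R4→A 5, R5→A 3
  busing cost 13, fixed 5 → total 18.
Compare {A, B}: busing cost 9 + fixed 10 = 19.
Compare {C}: busing cost 16 + fixed 6 = 22.
Compare {A, C}: busing cost 12 + fixed 11 = 23.
All other subsets cost ≥ 19. Minimum total cost: 18.

18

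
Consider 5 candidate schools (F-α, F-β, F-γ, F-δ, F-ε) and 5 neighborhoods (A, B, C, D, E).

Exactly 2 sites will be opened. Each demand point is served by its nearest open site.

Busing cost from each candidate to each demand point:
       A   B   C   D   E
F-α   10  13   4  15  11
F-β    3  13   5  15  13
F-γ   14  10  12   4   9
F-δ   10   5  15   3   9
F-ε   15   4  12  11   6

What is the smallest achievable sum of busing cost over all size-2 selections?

Open {F-β, F-δ}.
  A→F-β 3, B→F-δ 5, C→F-β 5, D→F-δ 3, E→F-δ 9  ⇒ total 25.
Compare {F-β, F-ε}: total 29.
Compare {F-α, F-δ}: total 31.
No size-2 selection does better; minimum is 25.

25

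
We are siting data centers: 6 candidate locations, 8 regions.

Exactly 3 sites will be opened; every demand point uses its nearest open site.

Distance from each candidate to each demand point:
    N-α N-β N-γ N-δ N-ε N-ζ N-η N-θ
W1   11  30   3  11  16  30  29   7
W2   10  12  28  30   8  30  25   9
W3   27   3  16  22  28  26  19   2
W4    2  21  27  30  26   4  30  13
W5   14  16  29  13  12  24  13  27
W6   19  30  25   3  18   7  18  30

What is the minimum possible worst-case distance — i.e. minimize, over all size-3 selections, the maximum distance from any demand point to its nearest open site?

16

Open {W1, W4, W5}.
  Farthest demand point is N-β at distance 16 (to W5); all others are ≤ 16.
With {W1, W5, W6} the worst case is 16.
With {W3, W4, W5} the worst case is 16.
No size-3 selection achieves below 16.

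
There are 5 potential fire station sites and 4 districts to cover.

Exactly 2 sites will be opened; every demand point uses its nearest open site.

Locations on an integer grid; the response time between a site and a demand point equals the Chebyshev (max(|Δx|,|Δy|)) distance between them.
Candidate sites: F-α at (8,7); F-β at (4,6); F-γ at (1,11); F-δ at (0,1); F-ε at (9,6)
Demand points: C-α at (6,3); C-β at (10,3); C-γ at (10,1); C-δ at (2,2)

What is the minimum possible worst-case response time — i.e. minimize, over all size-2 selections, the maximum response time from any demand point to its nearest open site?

5

Open {F-β, F-ε}.
  Farthest demand point is C-γ at response time 5 (to F-ε); all others are ≤ 5.
With {F-δ, F-ε} the worst case is 5.
With {F-α, F-β} the worst case is 6.
No size-2 selection achieves below 5.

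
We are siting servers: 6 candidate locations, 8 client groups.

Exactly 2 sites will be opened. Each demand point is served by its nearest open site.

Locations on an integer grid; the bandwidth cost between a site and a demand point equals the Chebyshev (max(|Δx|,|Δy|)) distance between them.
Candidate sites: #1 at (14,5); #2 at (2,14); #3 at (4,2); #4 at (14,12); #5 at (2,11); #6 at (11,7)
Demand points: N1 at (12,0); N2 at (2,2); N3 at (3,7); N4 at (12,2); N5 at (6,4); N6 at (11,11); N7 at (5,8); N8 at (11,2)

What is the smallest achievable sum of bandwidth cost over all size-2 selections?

Open {#1, #3}.
  N1→#1 5, N2→#3 2, N3→#3 5, N4→#1 3, N5→#3 2, N6→#1 6, N7→#3 6, N8→#1 3  ⇒ total 32.
Compare {#3, #6}: total 36.
Compare {#1, #5}: total 40.
No size-2 selection does better; minimum is 32.

32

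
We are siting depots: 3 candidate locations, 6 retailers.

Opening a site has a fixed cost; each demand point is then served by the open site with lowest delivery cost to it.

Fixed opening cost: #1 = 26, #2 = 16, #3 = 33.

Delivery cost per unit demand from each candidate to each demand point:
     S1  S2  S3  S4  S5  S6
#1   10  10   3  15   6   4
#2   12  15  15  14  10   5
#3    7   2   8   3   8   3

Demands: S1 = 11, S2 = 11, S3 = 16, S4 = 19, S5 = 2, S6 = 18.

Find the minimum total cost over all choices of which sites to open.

329

Open {#1, #3}: assign each demand point to its cheapest open site.
  S1→#3 11×7=77, S2→#3 11×2=22, S3→#1 16×3=48, S4→#3 19×3=57, S5→#1 2×6=12, S6→#3 18×3=54
  delivery cost 270, fixed 59 → total 329.
Compare {#1, #2, #3}: delivery cost 270 + fixed 75 = 345.
Compare {#3}: delivery cost 354 + fixed 33 = 387.
Compare {#2, #3}: delivery cost 354 + fixed 49 = 403.
All other subsets cost ≥ 345. Minimum total cost: 329.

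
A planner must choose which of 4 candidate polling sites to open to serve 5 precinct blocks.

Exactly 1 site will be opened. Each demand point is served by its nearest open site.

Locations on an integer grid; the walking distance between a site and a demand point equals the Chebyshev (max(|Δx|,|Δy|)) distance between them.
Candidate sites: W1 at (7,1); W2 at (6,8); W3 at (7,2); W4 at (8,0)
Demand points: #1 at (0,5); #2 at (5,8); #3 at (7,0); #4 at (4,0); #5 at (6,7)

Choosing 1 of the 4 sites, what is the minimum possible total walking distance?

Open {W3}.
  #1→W3 7, #2→W3 6, #3→W3 2, #4→W3 3, #5→W3 5  ⇒ total 23.
Compare {W1}: total 24.
Compare {W2}: total 24.
No size-1 selection does better; minimum is 23.

23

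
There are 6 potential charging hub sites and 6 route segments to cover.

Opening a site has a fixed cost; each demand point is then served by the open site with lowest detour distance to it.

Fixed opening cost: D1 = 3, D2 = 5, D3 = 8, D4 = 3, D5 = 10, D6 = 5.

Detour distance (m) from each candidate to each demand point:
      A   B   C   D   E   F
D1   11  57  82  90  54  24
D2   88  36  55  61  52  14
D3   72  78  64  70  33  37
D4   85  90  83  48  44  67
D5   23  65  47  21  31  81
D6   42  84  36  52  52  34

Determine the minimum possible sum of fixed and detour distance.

172

Open {D1, D2, D5, D6}: assign each demand point to its cheapest open site.
  A→D1 11, B→D2 36, C→D6 36, D→D5 21, E→D5 31, F→D2 14
  detour distance 149, fixed 23 → total 172.
Compare {D1, D2, D4, D5, D6}: detour distance 149 + fixed 26 = 175.
Compare {D1, D2, D5}: detour distance 160 + fixed 18 = 178.
Compare {D1, D2, D3, D5, D6}: detour distance 149 + fixed 31 = 180.
All other subsets cost ≥ 175. Minimum total cost: 172.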